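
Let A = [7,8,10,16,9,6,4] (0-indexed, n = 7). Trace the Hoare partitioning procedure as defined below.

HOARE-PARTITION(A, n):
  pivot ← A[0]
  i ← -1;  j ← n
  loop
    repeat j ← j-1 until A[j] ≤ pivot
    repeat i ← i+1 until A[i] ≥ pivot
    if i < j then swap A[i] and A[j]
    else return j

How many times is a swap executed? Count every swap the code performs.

2

pivot = A[0] = 7; i = -1, j = 7
j→6 (A[6]=4≤7), i→0 (A[0]=7≥7); i<j, swap → [4,8,10,16,9,6,7]
j→5 (A[5]=6≤7), i→1 (A[1]=8≥7); i<j, swap → [4,6,10,16,9,8,7]
j→1, i→2; i≥j, return j=1. A = [4,6,10,16,9,8,7]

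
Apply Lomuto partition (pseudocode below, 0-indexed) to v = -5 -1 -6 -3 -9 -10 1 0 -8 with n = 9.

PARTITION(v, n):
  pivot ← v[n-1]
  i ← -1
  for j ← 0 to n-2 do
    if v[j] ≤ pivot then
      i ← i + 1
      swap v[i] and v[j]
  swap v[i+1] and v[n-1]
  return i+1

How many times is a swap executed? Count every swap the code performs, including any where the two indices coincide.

3

pivot=-8, i=-1
j=0: -5>-8, skip
j=1: -1>-8, skip
j=2: -6>-8, skip
j=3: -3>-8, skip
j=4: -9≤-8, i=0, swap(0,4) ⇒ -9 -1 -6 -3 -5 -10 1 0 -8
j=5: -10≤-8, i=1, swap(1,5) ⇒ -9 -10 -6 -3 -5 -1 1 0 -8
j=6: 1>-8, skip
j=7: 0>-8, skip
swap(2,8) ⇒ -9 -10 -8 -3 -5 -1 1 0 -6; return 2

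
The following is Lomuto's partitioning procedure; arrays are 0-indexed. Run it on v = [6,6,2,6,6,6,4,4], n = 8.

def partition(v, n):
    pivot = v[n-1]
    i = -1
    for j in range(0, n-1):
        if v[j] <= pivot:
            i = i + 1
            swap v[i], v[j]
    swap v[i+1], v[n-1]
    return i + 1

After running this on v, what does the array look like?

pivot = v[7] = 4; i = -1
j=0: v[0]=6 > 4 → no swap
j=1: v[1]=6 > 4 → no swap
j=2: v[2]=2 ≤ 4 → i=0, swap v[0],v[2] → [2,6,6,6,6,6,4,4]
j=3: v[3]=6 > 4 → no swap
j=4: v[4]=6 > 4 → no swap
j=5: v[5]=6 > 4 → no swap
j=6: v[6]=4 ≤ 4 → i=1, swap v[1],v[6] → [2,4,6,6,6,6,6,4]
final swap v[2],v[7] → [2,4,4,6,6,6,6,6]; return 2

[2,4,4,6,6,6,6,6]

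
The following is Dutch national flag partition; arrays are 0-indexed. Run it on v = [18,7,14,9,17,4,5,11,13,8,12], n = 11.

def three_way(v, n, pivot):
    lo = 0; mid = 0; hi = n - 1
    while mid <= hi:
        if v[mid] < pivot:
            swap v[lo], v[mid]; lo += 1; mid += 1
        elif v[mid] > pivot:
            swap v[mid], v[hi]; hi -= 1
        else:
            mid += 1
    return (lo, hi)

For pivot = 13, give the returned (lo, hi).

(7, 7)

lo=0 mid=0 hi=10
18>13: swap(0,10), hi=9 ⇒ [12,7,14,9,17,4,5,11,13,8,18]
12<13: swap(0,0), lo=1 mid=1 ⇒ [12,7,14,9,17,4,5,11,13,8,18]
7<13: swap(1,1), lo=2 mid=2 ⇒ [12,7,14,9,17,4,5,11,13,8,18]
14>13: swap(2,9), hi=8 ⇒ [12,7,8,9,17,4,5,11,13,14,18]
8<13: swap(2,2), lo=3 mid=3 ⇒ [12,7,8,9,17,4,5,11,13,14,18]
9<13: swap(3,3), lo=4 mid=4 ⇒ [12,7,8,9,17,4,5,11,13,14,18]
17>13: swap(4,8), hi=7 ⇒ [12,7,8,9,13,4,5,11,17,14,18]
13=13: mid=5
4<13: swap(4,5), lo=5 mid=6 ⇒ [12,7,8,9,4,13,5,11,17,14,18]
5<13: swap(5,6), lo=6 mid=7 ⇒ [12,7,8,9,4,5,13,11,17,14,18]
11<13: swap(6,7), lo=7 mid=8 ⇒ [12,7,8,9,4,5,11,13,17,14,18]
done. lo=7 hi=7; v=[12,7,8,9,4,5,11,13,17,14,18]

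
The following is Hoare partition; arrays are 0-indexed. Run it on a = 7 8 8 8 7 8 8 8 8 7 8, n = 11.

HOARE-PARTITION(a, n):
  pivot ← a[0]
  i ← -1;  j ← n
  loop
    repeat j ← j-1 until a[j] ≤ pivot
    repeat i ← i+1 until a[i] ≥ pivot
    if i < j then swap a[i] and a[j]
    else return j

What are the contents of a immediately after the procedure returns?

pivot = a[0] = 7; i = -1, j = 11
j→9 (a[9]=7≤7), i→0 (a[0]=7≥7); i<j, swap → 7 8 8 8 7 8 8 8 8 7 8
j→4 (a[4]=7≤7), i→1 (a[1]=8≥7); i<j, swap → 7 7 8 8 8 8 8 8 8 7 8
j→1, i→2; i≥j, return j=1. a = 7 7 8 8 8 8 8 8 8 7 8

7 7 8 8 8 8 8 8 8 7 8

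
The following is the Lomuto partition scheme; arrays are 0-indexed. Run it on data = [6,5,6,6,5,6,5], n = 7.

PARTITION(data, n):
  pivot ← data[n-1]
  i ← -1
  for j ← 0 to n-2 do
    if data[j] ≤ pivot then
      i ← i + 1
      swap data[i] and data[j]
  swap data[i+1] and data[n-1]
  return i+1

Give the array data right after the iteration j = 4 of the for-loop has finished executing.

[5,5,6,6,6,6,5]

pivot=5, i=-1
j=0: 6>5, skip
j=1: 5≤5, i=0, swap(0,1) ⇒ [5,6,6,6,5,6,5]
j=2: 6>5, skip
j=3: 6>5, skip
j=4: 5≤5, i=1, swap(1,4) ⇒ [5,5,6,6,6,6,5]
(after j=4) data = [5,5,6,6,6,6,5]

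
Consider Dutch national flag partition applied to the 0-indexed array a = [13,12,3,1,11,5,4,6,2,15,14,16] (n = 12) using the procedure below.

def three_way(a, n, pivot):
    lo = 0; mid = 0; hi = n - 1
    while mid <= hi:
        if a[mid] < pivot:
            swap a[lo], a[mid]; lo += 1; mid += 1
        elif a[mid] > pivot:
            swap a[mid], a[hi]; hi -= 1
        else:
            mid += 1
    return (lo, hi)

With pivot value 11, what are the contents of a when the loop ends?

[2,6,3,1,5,4,11,12,15,14,16,13]

lo=0 mid=0 hi=11
13>11: swap(0,11), hi=10 ⇒ [16,12,3,1,11,5,4,6,2,15,14,13]
16>11: swap(0,10), hi=9 ⇒ [14,12,3,1,11,5,4,6,2,15,16,13]
14>11: swap(0,9), hi=8 ⇒ [15,12,3,1,11,5,4,6,2,14,16,13]
15>11: swap(0,8), hi=7 ⇒ [2,12,3,1,11,5,4,6,15,14,16,13]
2<11: swap(0,0), lo=1 mid=1 ⇒ [2,12,3,1,11,5,4,6,15,14,16,13]
12>11: swap(1,7), hi=6 ⇒ [2,6,3,1,11,5,4,12,15,14,16,13]
6<11: swap(1,1), lo=2 mid=2 ⇒ [2,6,3,1,11,5,4,12,15,14,16,13]
3<11: swap(2,2), lo=3 mid=3 ⇒ [2,6,3,1,11,5,4,12,15,14,16,13]
1<11: swap(3,3), lo=4 mid=4 ⇒ [2,6,3,1,11,5,4,12,15,14,16,13]
11=11: mid=5
5<11: swap(4,5), lo=5 mid=6 ⇒ [2,6,3,1,5,11,4,12,15,14,16,13]
4<11: swap(5,6), lo=6 mid=7 ⇒ [2,6,3,1,5,4,11,12,15,14,16,13]
done. lo=6 hi=6; a=[2,6,3,1,5,4,11,12,15,14,16,13]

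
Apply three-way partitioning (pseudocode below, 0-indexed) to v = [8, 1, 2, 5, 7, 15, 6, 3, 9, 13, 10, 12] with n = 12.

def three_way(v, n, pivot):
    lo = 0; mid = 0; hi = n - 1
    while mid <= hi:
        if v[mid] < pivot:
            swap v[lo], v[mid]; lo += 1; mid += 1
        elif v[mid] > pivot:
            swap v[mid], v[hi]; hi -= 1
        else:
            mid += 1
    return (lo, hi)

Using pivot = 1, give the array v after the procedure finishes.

[1, 2, 5, 7, 15, 6, 3, 9, 13, 10, 12, 8]

lo=0 mid=0 hi=11
8>1: swap(0,11), hi=10 ⇒ [12, 1, 2, 5, 7, 15, 6, 3, 9, 13, 10, 8]
12>1: swap(0,10), hi=9 ⇒ [10, 1, 2, 5, 7, 15, 6, 3, 9, 13, 12, 8]
10>1: swap(0,9), hi=8 ⇒ [13, 1, 2, 5, 7, 15, 6, 3, 9, 10, 12, 8]
13>1: swap(0,8), hi=7 ⇒ [9, 1, 2, 5, 7, 15, 6, 3, 13, 10, 12, 8]
9>1: swap(0,7), hi=6 ⇒ [3, 1, 2, 5, 7, 15, 6, 9, 13, 10, 12, 8]
3>1: swap(0,6), hi=5 ⇒ [6, 1, 2, 5, 7, 15, 3, 9, 13, 10, 12, 8]
6>1: swap(0,5), hi=4 ⇒ [15, 1, 2, 5, 7, 6, 3, 9, 13, 10, 12, 8]
15>1: swap(0,4), hi=3 ⇒ [7, 1, 2, 5, 15, 6, 3, 9, 13, 10, 12, 8]
7>1: swap(0,3), hi=2 ⇒ [5, 1, 2, 7, 15, 6, 3, 9, 13, 10, 12, 8]
5>1: swap(0,2), hi=1 ⇒ [2, 1, 5, 7, 15, 6, 3, 9, 13, 10, 12, 8]
2>1: swap(0,1), hi=0 ⇒ [1, 2, 5, 7, 15, 6, 3, 9, 13, 10, 12, 8]
1=1: mid=1
done. lo=0 hi=0; v=[1, 2, 5, 7, 15, 6, 3, 9, 13, 10, 12, 8]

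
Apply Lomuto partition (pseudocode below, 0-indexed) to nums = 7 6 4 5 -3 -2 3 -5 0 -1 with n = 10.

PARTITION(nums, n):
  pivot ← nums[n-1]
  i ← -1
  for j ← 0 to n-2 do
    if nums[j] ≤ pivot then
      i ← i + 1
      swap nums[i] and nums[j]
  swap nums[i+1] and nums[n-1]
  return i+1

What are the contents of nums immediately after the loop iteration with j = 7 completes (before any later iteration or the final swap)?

-3 -2 -5 5 7 6 3 4 0 -1

pivot = nums[9] = -1; i = -1
j=0: nums[0]=7 > -1 → no swap
j=1: nums[1]=6 > -1 → no swap
j=2: nums[2]=4 > -1 → no swap
j=3: nums[3]=5 > -1 → no swap
j=4: nums[4]=-3 ≤ -1 → i=0, swap nums[0],nums[4] → -3 6 4 5 7 -2 3 -5 0 -1
j=5: nums[5]=-2 ≤ -1 → i=1, swap nums[1],nums[5] → -3 -2 4 5 7 6 3 -5 0 -1
j=6: nums[6]=3 > -1 → no swap
j=7: nums[7]=-5 ≤ -1 → i=2, swap nums[2],nums[7] → -3 -2 -5 5 7 6 3 4 0 -1
(after j=7) nums = -3 -2 -5 5 7 6 3 4 0 -1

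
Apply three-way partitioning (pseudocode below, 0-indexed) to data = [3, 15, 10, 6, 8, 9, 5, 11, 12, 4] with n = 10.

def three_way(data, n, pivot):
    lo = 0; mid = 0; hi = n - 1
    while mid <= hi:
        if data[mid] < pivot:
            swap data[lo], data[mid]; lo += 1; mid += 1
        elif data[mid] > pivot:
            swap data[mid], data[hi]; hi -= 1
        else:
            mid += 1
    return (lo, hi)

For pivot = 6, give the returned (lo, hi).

(3, 3)

lo=0 mid=0 hi=9
3<6: swap(0,0), lo=1 mid=1 ⇒ [3, 15, 10, 6, 8, 9, 5, 11, 12, 4]
15>6: swap(1,9), hi=8 ⇒ [3, 4, 10, 6, 8, 9, 5, 11, 12, 15]
4<6: swap(1,1), lo=2 mid=2 ⇒ [3, 4, 10, 6, 8, 9, 5, 11, 12, 15]
10>6: swap(2,8), hi=7 ⇒ [3, 4, 12, 6, 8, 9, 5, 11, 10, 15]
12>6: swap(2,7), hi=6 ⇒ [3, 4, 11, 6, 8, 9, 5, 12, 10, 15]
11>6: swap(2,6), hi=5 ⇒ [3, 4, 5, 6, 8, 9, 11, 12, 10, 15]
5<6: swap(2,2), lo=3 mid=3 ⇒ [3, 4, 5, 6, 8, 9, 11, 12, 10, 15]
6=6: mid=4
8>6: swap(4,5), hi=4 ⇒ [3, 4, 5, 6, 9, 8, 11, 12, 10, 15]
9>6: swap(4,4), hi=3 ⇒ [3, 4, 5, 6, 9, 8, 11, 12, 10, 15]
done. lo=3 hi=3; data=[3, 4, 5, 6, 9, 8, 11, 12, 10, 15]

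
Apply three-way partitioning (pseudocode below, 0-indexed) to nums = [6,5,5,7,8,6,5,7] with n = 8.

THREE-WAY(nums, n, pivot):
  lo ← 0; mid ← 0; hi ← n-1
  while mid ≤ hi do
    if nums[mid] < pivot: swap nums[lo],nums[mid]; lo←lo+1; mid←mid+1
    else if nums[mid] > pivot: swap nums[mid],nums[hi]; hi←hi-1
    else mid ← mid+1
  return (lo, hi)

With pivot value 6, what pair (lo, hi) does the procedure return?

lo=0 mid=0 hi=7
6=6: mid=1
5<6: swap(0,1), lo=1 mid=2 ⇒ [5,6,5,7,8,6,5,7]
5<6: swap(1,2), lo=2 mid=3 ⇒ [5,5,6,7,8,6,5,7]
7>6: swap(3,7), hi=6 ⇒ [5,5,6,7,8,6,5,7]
7>6: swap(3,6), hi=5 ⇒ [5,5,6,5,8,6,7,7]
5<6: swap(2,3), lo=3 mid=4 ⇒ [5,5,5,6,8,6,7,7]
8>6: swap(4,5), hi=4 ⇒ [5,5,5,6,6,8,7,7]
6=6: mid=5
done. lo=3 hi=4; nums=[5,5,5,6,6,8,7,7]

(3, 4)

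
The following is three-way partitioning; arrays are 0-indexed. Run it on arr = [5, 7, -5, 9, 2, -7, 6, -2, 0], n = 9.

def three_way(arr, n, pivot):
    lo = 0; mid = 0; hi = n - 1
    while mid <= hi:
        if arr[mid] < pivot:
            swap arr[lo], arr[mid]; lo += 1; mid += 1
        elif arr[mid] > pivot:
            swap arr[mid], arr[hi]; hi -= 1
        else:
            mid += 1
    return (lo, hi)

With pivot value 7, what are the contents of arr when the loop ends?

lo=0 mid=0 hi=8
5<7: swap(0,0), lo=1 mid=1 ⇒ [5, 7, -5, 9, 2, -7, 6, -2, 0]
7=7: mid=2
-5<7: swap(1,2), lo=2 mid=3 ⇒ [5, -5, 7, 9, 2, -7, 6, -2, 0]
9>7: swap(3,8), hi=7 ⇒ [5, -5, 7, 0, 2, -7, 6, -2, 9]
0<7: swap(2,3), lo=3 mid=4 ⇒ [5, -5, 0, 7, 2, -7, 6, -2, 9]
2<7: swap(3,4), lo=4 mid=5 ⇒ [5, -5, 0, 2, 7, -7, 6, -2, 9]
-7<7: swap(4,5), lo=5 mid=6 ⇒ [5, -5, 0, 2, -7, 7, 6, -2, 9]
6<7: swap(5,6), lo=6 mid=7 ⇒ [5, -5, 0, 2, -7, 6, 7, -2, 9]
-2<7: swap(6,7), lo=7 mid=8 ⇒ [5, -5, 0, 2, -7, 6, -2, 7, 9]
done. lo=7 hi=7; arr=[5, -5, 0, 2, -7, 6, -2, 7, 9]

[5, -5, 0, 2, -7, 6, -2, 7, 9]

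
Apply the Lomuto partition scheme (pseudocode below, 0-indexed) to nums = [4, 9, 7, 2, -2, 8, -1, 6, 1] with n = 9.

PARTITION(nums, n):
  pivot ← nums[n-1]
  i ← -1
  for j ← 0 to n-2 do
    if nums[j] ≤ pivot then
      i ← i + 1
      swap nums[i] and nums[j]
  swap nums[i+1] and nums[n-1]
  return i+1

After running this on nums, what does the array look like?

pivot = nums[8] = 1; i = -1
j=0: nums[0]=4 > 1 → no swap
j=1: nums[1]=9 > 1 → no swap
j=2: nums[2]=7 > 1 → no swap
j=3: nums[3]=2 > 1 → no swap
j=4: nums[4]=-2 ≤ 1 → i=0, swap nums[0],nums[4] → [-2, 9, 7, 2, 4, 8, -1, 6, 1]
j=5: nums[5]=8 > 1 → no swap
j=6: nums[6]=-1 ≤ 1 → i=1, swap nums[1],nums[6] → [-2, -1, 7, 2, 4, 8, 9, 6, 1]
j=7: nums[7]=6 > 1 → no swap
final swap nums[2],nums[8] → [-2, -1, 1, 2, 4, 8, 9, 6, 7]; return 2

[-2, -1, 1, 2, 4, 8, 9, 6, 7]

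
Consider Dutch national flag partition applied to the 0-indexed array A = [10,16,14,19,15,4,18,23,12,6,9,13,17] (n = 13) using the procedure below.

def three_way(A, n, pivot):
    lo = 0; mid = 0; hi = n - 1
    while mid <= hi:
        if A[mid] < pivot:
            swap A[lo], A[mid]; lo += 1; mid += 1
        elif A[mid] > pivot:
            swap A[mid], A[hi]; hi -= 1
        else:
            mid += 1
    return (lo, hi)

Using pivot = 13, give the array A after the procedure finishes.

pivot = 13; lo=0, mid=0, hi=12
A[mid]=10<13: swap A[0],A[0]; lo=1,mid=1 → [10,16,14,19,15,4,18,23,12,6,9,13,17]
A[mid]=16>13: swap A[1],A[12]; hi=11 → [10,17,14,19,15,4,18,23,12,6,9,13,16]
A[mid]=17>13: swap A[1],A[11]; hi=10 → [10,13,14,19,15,4,18,23,12,6,9,17,16]
A[mid]=13=13: mid=2
A[mid]=14>13: swap A[2],A[10]; hi=9 → [10,13,9,19,15,4,18,23,12,6,14,17,16]
A[mid]=9<13: swap A[1],A[2]; lo=2,mid=3 → [10,9,13,19,15,4,18,23,12,6,14,17,16]
A[mid]=19>13: swap A[3],A[9]; hi=8 → [10,9,13,6,15,4,18,23,12,19,14,17,16]
A[mid]=6<13: swap A[2],A[3]; lo=3,mid=4 → [10,9,6,13,15,4,18,23,12,19,14,17,16]
A[mid]=15>13: swap A[4],A[8]; hi=7 → [10,9,6,13,12,4,18,23,15,19,14,17,16]
A[mid]=12<13: swap A[3],A[4]; lo=4,mid=5 → [10,9,6,12,13,4,18,23,15,19,14,17,16]
A[mid]=4<13: swap A[4],A[5]; lo=5,mid=6 → [10,9,6,12,4,13,18,23,15,19,14,17,16]
A[mid]=18>13: swap A[6],A[7]; hi=6 → [10,9,6,12,4,13,23,18,15,19,14,17,16]
A[mid]=23>13: swap A[6],A[6]; hi=5 → [10,9,6,12,4,13,23,18,15,19,14,17,16]
end: lo=5, hi=5; A = [10,9,6,12,4,13,23,18,15,19,14,17,16]

[10,9,6,12,4,13,23,18,15,19,14,17,16]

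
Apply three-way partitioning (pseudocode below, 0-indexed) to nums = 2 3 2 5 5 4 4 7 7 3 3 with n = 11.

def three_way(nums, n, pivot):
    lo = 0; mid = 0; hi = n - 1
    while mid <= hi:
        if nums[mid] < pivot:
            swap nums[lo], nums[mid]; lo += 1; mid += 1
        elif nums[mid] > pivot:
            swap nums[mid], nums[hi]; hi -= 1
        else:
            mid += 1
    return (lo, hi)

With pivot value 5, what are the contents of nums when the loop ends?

pivot = 5; lo=0, mid=0, hi=10
nums[mid]=2<5: swap nums[0],nums[0]; lo=1,mid=1 → 2 3 2 5 5 4 4 7 7 3 3
nums[mid]=3<5: swap nums[1],nums[1]; lo=2,mid=2 → 2 3 2 5 5 4 4 7 7 3 3
nums[mid]=2<5: swap nums[2],nums[2]; lo=3,mid=3 → 2 3 2 5 5 4 4 7 7 3 3
nums[mid]=5=5: mid=4
nums[mid]=5=5: mid=5
nums[mid]=4<5: swap nums[3],nums[5]; lo=4,mid=6 → 2 3 2 4 5 5 4 7 7 3 3
nums[mid]=4<5: swap nums[4],nums[6]; lo=5,mid=7 → 2 3 2 4 4 5 5 7 7 3 3
nums[mid]=7>5: swap nums[7],nums[10]; hi=9 → 2 3 2 4 4 5 5 3 7 3 7
nums[mid]=3<5: swap nums[5],nums[7]; lo=6,mid=8 → 2 3 2 4 4 3 5 5 7 3 7
nums[mid]=7>5: swap nums[8],nums[9]; hi=8 → 2 3 2 4 4 3 5 5 3 7 7
nums[mid]=3<5: swap nums[6],nums[8]; lo=7,mid=9 → 2 3 2 4 4 3 3 5 5 7 7
end: lo=7, hi=8; nums = 2 3 2 4 4 3 3 5 5 7 7

2 3 2 4 4 3 3 5 5 7 7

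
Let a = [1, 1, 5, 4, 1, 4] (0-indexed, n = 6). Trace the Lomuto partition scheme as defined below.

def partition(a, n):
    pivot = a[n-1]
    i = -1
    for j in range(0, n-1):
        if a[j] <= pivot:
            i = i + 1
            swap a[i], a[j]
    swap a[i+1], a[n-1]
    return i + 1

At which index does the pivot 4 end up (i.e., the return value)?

4

pivot = a[5] = 4; i = -1
j=0: a[0]=1 ≤ 4 → i=0, swap a[0],a[0] (no change) → [1, 1, 5, 4, 1, 4]
j=1: a[1]=1 ≤ 4 → i=1, swap a[1],a[1] (no change) → [1, 1, 5, 4, 1, 4]
j=2: a[2]=5 > 4 → no swap
j=3: a[3]=4 ≤ 4 → i=2, swap a[2],a[3] → [1, 1, 4, 5, 1, 4]
j=4: a[4]=1 ≤ 4 → i=3, swap a[3],a[4] → [1, 1, 4, 1, 5, 4]
final swap a[4],a[5] → [1, 1, 4, 1, 4, 5]; return 4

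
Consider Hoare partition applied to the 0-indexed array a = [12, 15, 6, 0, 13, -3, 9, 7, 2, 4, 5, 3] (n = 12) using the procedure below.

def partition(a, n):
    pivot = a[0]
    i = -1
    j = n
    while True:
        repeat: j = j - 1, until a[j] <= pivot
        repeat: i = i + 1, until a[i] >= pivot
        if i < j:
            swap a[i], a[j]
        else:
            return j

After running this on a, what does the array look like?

[3, 5, 6, 0, 4, -3, 9, 7, 2, 13, 15, 12]

pivot=12
j stops at 11 (3), i stops at 0 (12); swap ⇒ [3, 15, 6, 0, 13, -3, 9, 7, 2, 4, 5, 12]
j stops at 10 (5), i stops at 1 (15); swap ⇒ [3, 5, 6, 0, 13, -3, 9, 7, 2, 4, 15, 12]
j stops at 9 (4), i stops at 4 (13); swap ⇒ [3, 5, 6, 0, 4, -3, 9, 7, 2, 13, 15, 12]
j stops at 8, i stops at 9; i≥j ⇒ return 8. a=[3, 5, 6, 0, 4, -3, 9, 7, 2, 13, 15, 12]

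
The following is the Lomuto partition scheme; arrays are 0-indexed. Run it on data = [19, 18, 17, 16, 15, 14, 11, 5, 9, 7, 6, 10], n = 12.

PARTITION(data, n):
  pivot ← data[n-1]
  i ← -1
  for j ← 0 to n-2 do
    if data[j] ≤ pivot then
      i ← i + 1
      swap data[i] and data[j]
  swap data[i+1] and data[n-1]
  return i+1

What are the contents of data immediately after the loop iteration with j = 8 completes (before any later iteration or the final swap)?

[5, 9, 17, 16, 15, 14, 11, 19, 18, 7, 6, 10]

pivot=10, i=-1
j=0: 19>10, skip
j=1: 18>10, skip
j=2: 17>10, skip
j=3: 16>10, skip
j=4: 15>10, skip
j=5: 14>10, skip
j=6: 11>10, skip
j=7: 5≤10, i=0, swap(0,7) ⇒ [5, 18, 17, 16, 15, 14, 11, 19, 9, 7, 6, 10]
j=8: 9≤10, i=1, swap(1,8) ⇒ [5, 9, 17, 16, 15, 14, 11, 19, 18, 7, 6, 10]
(after j=8) data = [5, 9, 17, 16, 15, 14, 11, 19, 18, 7, 6, 10]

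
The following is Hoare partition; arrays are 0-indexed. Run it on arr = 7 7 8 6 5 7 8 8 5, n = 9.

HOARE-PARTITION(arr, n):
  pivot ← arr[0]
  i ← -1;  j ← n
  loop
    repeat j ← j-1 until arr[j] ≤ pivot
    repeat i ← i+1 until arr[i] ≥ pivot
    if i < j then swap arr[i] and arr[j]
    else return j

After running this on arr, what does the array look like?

5 7 5 6 8 7 8 8 7

pivot = arr[0] = 7; i = -1, j = 9
j→8 (arr[8]=5≤7), i→0 (arr[0]=7≥7); i<j, swap → 5 7 8 6 5 7 8 8 7
j→5 (arr[5]=7≤7), i→1 (arr[1]=7≥7); i<j, swap → 5 7 8 6 5 7 8 8 7
j→4 (arr[4]=5≤7), i→2 (arr[2]=8≥7); i<j, swap → 5 7 5 6 8 7 8 8 7
j→3, i→4; i≥j, return j=3. arr = 5 7 5 6 8 7 8 8 7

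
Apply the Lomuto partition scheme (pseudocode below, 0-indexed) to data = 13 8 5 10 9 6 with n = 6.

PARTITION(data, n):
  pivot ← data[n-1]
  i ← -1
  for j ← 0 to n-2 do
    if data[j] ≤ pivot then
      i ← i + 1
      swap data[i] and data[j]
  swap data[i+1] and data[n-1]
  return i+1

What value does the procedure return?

pivot = data[5] = 6; i = -1
j=0: data[0]=13 > 6 → no swap
j=1: data[1]=8 > 6 → no swap
j=2: data[2]=5 ≤ 6 → i=0, swap data[0],data[2] → 5 8 13 10 9 6
j=3: data[3]=10 > 6 → no swap
j=4: data[4]=9 > 6 → no swap
final swap data[1],data[5] → 5 6 13 10 9 8; return 1

1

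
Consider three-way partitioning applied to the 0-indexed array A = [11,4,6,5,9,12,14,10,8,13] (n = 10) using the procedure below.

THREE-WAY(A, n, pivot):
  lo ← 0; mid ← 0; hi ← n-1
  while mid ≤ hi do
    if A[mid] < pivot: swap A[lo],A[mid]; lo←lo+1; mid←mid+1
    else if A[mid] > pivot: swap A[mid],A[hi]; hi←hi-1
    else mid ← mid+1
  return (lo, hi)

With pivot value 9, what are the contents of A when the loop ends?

pivot = 9; lo=0, mid=0, hi=9
A[mid]=11>9: swap A[0],A[9]; hi=8 → [13,4,6,5,9,12,14,10,8,11]
A[mid]=13>9: swap A[0],A[8]; hi=7 → [8,4,6,5,9,12,14,10,13,11]
A[mid]=8<9: swap A[0],A[0]; lo=1,mid=1 → [8,4,6,5,9,12,14,10,13,11]
A[mid]=4<9: swap A[1],A[1]; lo=2,mid=2 → [8,4,6,5,9,12,14,10,13,11]
A[mid]=6<9: swap A[2],A[2]; lo=3,mid=3 → [8,4,6,5,9,12,14,10,13,11]
A[mid]=5<9: swap A[3],A[3]; lo=4,mid=4 → [8,4,6,5,9,12,14,10,13,11]
A[mid]=9=9: mid=5
A[mid]=12>9: swap A[5],A[7]; hi=6 → [8,4,6,5,9,10,14,12,13,11]
A[mid]=10>9: swap A[5],A[6]; hi=5 → [8,4,6,5,9,14,10,12,13,11]
A[mid]=14>9: swap A[5],A[5]; hi=4 → [8,4,6,5,9,14,10,12,13,11]
end: lo=4, hi=4; A = [8,4,6,5,9,14,10,12,13,11]

[8,4,6,5,9,14,10,12,13,11]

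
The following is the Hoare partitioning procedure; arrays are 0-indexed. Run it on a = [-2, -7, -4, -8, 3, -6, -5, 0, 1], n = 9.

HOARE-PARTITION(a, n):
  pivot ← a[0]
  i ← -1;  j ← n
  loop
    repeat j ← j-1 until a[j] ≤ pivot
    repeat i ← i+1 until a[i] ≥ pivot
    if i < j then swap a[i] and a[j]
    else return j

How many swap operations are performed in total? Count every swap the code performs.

pivot = a[0] = -2; i = -1, j = 9
j→6 (a[6]=-5≤-2), i→0 (a[0]=-2≥-2); i<j, swap → [-5, -7, -4, -8, 3, -6, -2, 0, 1]
j→5 (a[5]=-6≤-2), i→4 (a[4]=3≥-2); i<j, swap → [-5, -7, -4, -8, -6, 3, -2, 0, 1]
j→4, i→5; i≥j, return j=4. a = [-5, -7, -4, -8, -6, 3, -2, 0, 1]

2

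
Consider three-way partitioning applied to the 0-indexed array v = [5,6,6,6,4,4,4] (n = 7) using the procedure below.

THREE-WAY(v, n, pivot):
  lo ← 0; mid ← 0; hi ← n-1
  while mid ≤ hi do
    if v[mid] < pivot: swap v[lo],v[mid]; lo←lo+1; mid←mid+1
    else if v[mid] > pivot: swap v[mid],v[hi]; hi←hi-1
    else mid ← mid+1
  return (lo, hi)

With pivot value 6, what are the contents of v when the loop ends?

pivot = 6; lo=0, mid=0, hi=6
v[mid]=5<6: swap v[0],v[0]; lo=1,mid=1 → [5,6,6,6,4,4,4]
v[mid]=6=6: mid=2
v[mid]=6=6: mid=3
v[mid]=6=6: mid=4
v[mid]=4<6: swap v[1],v[4]; lo=2,mid=5 → [5,4,6,6,6,4,4]
v[mid]=4<6: swap v[2],v[5]; lo=3,mid=6 → [5,4,4,6,6,6,4]
v[mid]=4<6: swap v[3],v[6]; lo=4,mid=7 → [5,4,4,4,6,6,6]
end: lo=4, hi=6; v = [5,4,4,4,6,6,6]

[5,4,4,4,6,6,6]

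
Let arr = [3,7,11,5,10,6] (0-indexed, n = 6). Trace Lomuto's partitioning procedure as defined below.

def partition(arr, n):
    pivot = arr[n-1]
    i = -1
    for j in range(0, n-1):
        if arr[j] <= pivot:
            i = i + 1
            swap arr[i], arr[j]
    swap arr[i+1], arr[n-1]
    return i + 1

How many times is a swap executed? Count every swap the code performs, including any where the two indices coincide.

pivot = arr[5] = 6; i = -1
j=0: arr[0]=3 ≤ 6 → i=0, swap arr[0],arr[0] (no change) → [3,7,11,5,10,6]
j=1: arr[1]=7 > 6 → no swap
j=2: arr[2]=11 > 6 → no swap
j=3: arr[3]=5 ≤ 6 → i=1, swap arr[1],arr[3] → [3,5,11,7,10,6]
j=4: arr[4]=10 > 6 → no swap
final swap arr[2],arr[5] → [3,5,6,7,10,11]; return 2

3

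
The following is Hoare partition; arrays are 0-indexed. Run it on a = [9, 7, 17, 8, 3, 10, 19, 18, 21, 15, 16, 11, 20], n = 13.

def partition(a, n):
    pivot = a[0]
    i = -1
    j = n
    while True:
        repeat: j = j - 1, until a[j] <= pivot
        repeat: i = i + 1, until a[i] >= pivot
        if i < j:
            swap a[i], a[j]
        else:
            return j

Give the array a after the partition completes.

[3, 7, 8, 17, 9, 10, 19, 18, 21, 15, 16, 11, 20]

pivot = a[0] = 9; i = -1, j = 13
j→4 (a[4]=3≤9), i→0 (a[0]=9≥9); i<j, swap → [3, 7, 17, 8, 9, 10, 19, 18, 21, 15, 16, 11, 20]
j→3 (a[3]=8≤9), i→2 (a[2]=17≥9); i<j, swap → [3, 7, 8, 17, 9, 10, 19, 18, 21, 15, 16, 11, 20]
j→2, i→3; i≥j, return j=2. a = [3, 7, 8, 17, 9, 10, 19, 18, 21, 15, 16, 11, 20]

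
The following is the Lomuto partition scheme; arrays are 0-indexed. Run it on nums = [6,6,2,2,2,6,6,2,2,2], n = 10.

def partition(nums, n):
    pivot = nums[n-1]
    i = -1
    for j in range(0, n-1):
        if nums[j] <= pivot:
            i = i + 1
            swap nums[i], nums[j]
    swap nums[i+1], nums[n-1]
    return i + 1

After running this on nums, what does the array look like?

[2,2,2,2,2,2,6,6,6,6]

pivot = nums[9] = 2; i = -1
j=0: nums[0]=6 > 2 → no swap
j=1: nums[1]=6 > 2 → no swap
j=2: nums[2]=2 ≤ 2 → i=0, swap nums[0],nums[2] → [2,6,6,2,2,6,6,2,2,2]
j=3: nums[3]=2 ≤ 2 → i=1, swap nums[1],nums[3] → [2,2,6,6,2,6,6,2,2,2]
j=4: nums[4]=2 ≤ 2 → i=2, swap nums[2],nums[4] → [2,2,2,6,6,6,6,2,2,2]
j=5: nums[5]=6 > 2 → no swap
j=6: nums[6]=6 > 2 → no swap
j=7: nums[7]=2 ≤ 2 → i=3, swap nums[3],nums[7] → [2,2,2,2,6,6,6,6,2,2]
j=8: nums[8]=2 ≤ 2 → i=4, swap nums[4],nums[8] → [2,2,2,2,2,6,6,6,6,2]
final swap nums[5],nums[9] → [2,2,2,2,2,2,6,6,6,6]; return 5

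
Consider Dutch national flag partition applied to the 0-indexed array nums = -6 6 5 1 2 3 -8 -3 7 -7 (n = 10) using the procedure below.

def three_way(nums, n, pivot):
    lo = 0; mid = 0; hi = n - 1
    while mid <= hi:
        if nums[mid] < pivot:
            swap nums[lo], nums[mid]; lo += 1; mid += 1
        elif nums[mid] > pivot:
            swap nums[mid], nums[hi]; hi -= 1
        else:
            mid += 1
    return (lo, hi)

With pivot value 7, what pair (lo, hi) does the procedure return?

(9, 9)

lo=0 mid=0 hi=9
-6<7: swap(0,0), lo=1 mid=1 ⇒ -6 6 5 1 2 3 -8 -3 7 -7
6<7: swap(1,1), lo=2 mid=2 ⇒ -6 6 5 1 2 3 -8 -3 7 -7
5<7: swap(2,2), lo=3 mid=3 ⇒ -6 6 5 1 2 3 -8 -3 7 -7
1<7: swap(3,3), lo=4 mid=4 ⇒ -6 6 5 1 2 3 -8 -3 7 -7
2<7: swap(4,4), lo=5 mid=5 ⇒ -6 6 5 1 2 3 -8 -3 7 -7
3<7: swap(5,5), lo=6 mid=6 ⇒ -6 6 5 1 2 3 -8 -3 7 -7
-8<7: swap(6,6), lo=7 mid=7 ⇒ -6 6 5 1 2 3 -8 -3 7 -7
-3<7: swap(7,7), lo=8 mid=8 ⇒ -6 6 5 1 2 3 -8 -3 7 -7
7=7: mid=9
-7<7: swap(8,9), lo=9 mid=10 ⇒ -6 6 5 1 2 3 -8 -3 -7 7
done. lo=9 hi=9; nums=-6 6 5 1 2 3 -8 -3 -7 7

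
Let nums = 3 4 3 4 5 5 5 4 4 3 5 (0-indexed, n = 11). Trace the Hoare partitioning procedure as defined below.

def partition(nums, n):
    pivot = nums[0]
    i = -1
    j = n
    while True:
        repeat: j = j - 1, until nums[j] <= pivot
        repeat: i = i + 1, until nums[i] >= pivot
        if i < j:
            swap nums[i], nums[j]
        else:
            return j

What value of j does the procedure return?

pivot = nums[0] = 3; i = -1, j = 11
j→9 (nums[9]=3≤3), i→0 (nums[0]=3≥3); i<j, swap → 3 4 3 4 5 5 5 4 4 3 5
j→2 (nums[2]=3≤3), i→1 (nums[1]=4≥3); i<j, swap → 3 3 4 4 5 5 5 4 4 3 5
j→1, i→2; i≥j, return j=1. nums = 3 3 4 4 5 5 5 4 4 3 5

1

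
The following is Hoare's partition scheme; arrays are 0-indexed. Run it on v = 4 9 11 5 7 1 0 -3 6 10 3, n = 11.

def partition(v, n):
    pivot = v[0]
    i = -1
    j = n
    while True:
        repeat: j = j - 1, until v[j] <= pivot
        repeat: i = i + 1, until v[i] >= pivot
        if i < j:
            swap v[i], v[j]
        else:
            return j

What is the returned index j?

pivot = v[0] = 4; i = -1, j = 11
j→10 (v[10]=3≤4), i→0 (v[0]=4≥4); i<j, swap → 3 9 11 5 7 1 0 -3 6 10 4
j→7 (v[7]=-3≤4), i→1 (v[1]=9≥4); i<j, swap → 3 -3 11 5 7 1 0 9 6 10 4
j→6 (v[6]=0≤4), i→2 (v[2]=11≥4); i<j, swap → 3 -3 0 5 7 1 11 9 6 10 4
j→5 (v[5]=1≤4), i→3 (v[3]=5≥4); i<j, swap → 3 -3 0 1 7 5 11 9 6 10 4
j→3, i→4; i≥j, return j=3. v = 3 -3 0 1 7 5 11 9 6 10 4

3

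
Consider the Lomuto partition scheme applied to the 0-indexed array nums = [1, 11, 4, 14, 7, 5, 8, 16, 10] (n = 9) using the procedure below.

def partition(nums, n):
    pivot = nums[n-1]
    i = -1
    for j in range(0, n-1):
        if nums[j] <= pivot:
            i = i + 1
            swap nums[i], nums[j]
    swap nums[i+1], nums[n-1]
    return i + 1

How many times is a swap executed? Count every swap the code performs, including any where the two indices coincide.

pivot=10, i=-1
j=0: 1≤10, i=0, swap(0,0) ⇒ [1, 11, 4, 14, 7, 5, 8, 16, 10]
j=1: 11>10, skip
j=2: 4≤10, i=1, swap(1,2) ⇒ [1, 4, 11, 14, 7, 5, 8, 16, 10]
j=3: 14>10, skip
j=4: 7≤10, i=2, swap(2,4) ⇒ [1, 4, 7, 14, 11, 5, 8, 16, 10]
j=5: 5≤10, i=3, swap(3,5) ⇒ [1, 4, 7, 5, 11, 14, 8, 16, 10]
j=6: 8≤10, i=4, swap(4,6) ⇒ [1, 4, 7, 5, 8, 14, 11, 16, 10]
j=7: 16>10, skip
swap(5,8) ⇒ [1, 4, 7, 5, 8, 10, 11, 16, 14]; return 5

6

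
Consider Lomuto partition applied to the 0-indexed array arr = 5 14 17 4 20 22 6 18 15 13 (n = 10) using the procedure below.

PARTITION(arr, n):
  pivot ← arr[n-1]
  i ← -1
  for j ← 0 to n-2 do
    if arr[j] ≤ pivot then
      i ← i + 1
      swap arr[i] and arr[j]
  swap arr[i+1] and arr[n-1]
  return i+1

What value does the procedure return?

pivot = arr[9] = 13; i = -1
j=0: arr[0]=5 ≤ 13 → i=0, swap arr[0],arr[0] (no change) → 5 14 17 4 20 22 6 18 15 13
j=1: arr[1]=14 > 13 → no swap
j=2: arr[2]=17 > 13 → no swap
j=3: arr[3]=4 ≤ 13 → i=1, swap arr[1],arr[3] → 5 4 17 14 20 22 6 18 15 13
j=4: arr[4]=20 > 13 → no swap
j=5: arr[5]=22 > 13 → no swap
j=6: arr[6]=6 ≤ 13 → i=2, swap arr[2],arr[6] → 5 4 6 14 20 22 17 18 15 13
j=7: arr[7]=18 > 13 → no swap
j=8: arr[8]=15 > 13 → no swap
final swap arr[3],arr[9] → 5 4 6 13 20 22 17 18 15 14; return 3

3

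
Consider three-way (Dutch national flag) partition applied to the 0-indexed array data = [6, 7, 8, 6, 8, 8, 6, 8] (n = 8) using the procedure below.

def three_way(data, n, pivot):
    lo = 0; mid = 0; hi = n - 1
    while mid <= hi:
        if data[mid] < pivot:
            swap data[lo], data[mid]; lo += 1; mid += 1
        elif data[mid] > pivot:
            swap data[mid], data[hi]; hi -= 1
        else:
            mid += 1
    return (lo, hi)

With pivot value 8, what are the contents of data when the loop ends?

[6, 7, 6, 6, 8, 8, 8, 8]

lo=0 mid=0 hi=7
6<8: swap(0,0), lo=1 mid=1 ⇒ [6, 7, 8, 6, 8, 8, 6, 8]
7<8: swap(1,1), lo=2 mid=2 ⇒ [6, 7, 8, 6, 8, 8, 6, 8]
8=8: mid=3
6<8: swap(2,3), lo=3 mid=4 ⇒ [6, 7, 6, 8, 8, 8, 6, 8]
8=8: mid=5
8=8: mid=6
6<8: swap(3,6), lo=4 mid=7 ⇒ [6, 7, 6, 6, 8, 8, 8, 8]
8=8: mid=8
done. lo=4 hi=7; data=[6, 7, 6, 6, 8, 8, 8, 8]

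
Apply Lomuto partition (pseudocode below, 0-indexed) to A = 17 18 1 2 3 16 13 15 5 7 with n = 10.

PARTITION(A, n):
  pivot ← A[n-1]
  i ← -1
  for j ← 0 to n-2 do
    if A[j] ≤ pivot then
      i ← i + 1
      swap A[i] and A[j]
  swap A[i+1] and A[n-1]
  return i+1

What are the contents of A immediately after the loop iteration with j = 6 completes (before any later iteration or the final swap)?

pivot=7, i=-1
j=0: 17>7, skip
j=1: 18>7, skip
j=2: 1≤7, i=0, swap(0,2) ⇒ 1 18 17 2 3 16 13 15 5 7
j=3: 2≤7, i=1, swap(1,3) ⇒ 1 2 17 18 3 16 13 15 5 7
j=4: 3≤7, i=2, swap(2,4) ⇒ 1 2 3 18 17 16 13 15 5 7
j=5: 16>7, skip
j=6: 13>7, skip
(after j=6) A = 1 2 3 18 17 16 13 15 5 7

1 2 3 18 17 16 13 15 5 7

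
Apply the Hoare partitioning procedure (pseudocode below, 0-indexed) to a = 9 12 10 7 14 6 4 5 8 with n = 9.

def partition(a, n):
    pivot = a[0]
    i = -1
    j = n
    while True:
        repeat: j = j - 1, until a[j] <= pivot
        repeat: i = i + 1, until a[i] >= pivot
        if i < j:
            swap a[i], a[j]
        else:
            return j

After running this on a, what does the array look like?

pivot = a[0] = 9; i = -1, j = 9
j→8 (a[8]=8≤9), i→0 (a[0]=9≥9); i<j, swap → 8 12 10 7 14 6 4 5 9
j→7 (a[7]=5≤9), i→1 (a[1]=12≥9); i<j, swap → 8 5 10 7 14 6 4 12 9
j→6 (a[6]=4≤9), i→2 (a[2]=10≥9); i<j, swap → 8 5 4 7 14 6 10 12 9
j→5 (a[5]=6≤9), i→4 (a[4]=14≥9); i<j, swap → 8 5 4 7 6 14 10 12 9
j→4, i→5; i≥j, return j=4. a = 8 5 4 7 6 14 10 12 9

8 5 4 7 6 14 10 12 9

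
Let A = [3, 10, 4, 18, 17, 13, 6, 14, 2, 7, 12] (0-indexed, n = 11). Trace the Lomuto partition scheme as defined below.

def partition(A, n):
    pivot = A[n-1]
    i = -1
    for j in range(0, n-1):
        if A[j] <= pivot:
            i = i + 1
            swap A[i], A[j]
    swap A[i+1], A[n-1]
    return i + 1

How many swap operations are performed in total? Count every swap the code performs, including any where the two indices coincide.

pivot=12, i=-1
j=0: 3≤12, i=0, swap(0,0) ⇒ [3, 10, 4, 18, 17, 13, 6, 14, 2, 7, 12]
j=1: 10≤12, i=1, swap(1,1) ⇒ [3, 10, 4, 18, 17, 13, 6, 14, 2, 7, 12]
j=2: 4≤12, i=2, swap(2,2) ⇒ [3, 10, 4, 18, 17, 13, 6, 14, 2, 7, 12]
j=3: 18>12, skip
j=4: 17>12, skip
j=5: 13>12, skip
j=6: 6≤12, i=3, swap(3,6) ⇒ [3, 10, 4, 6, 17, 13, 18, 14, 2, 7, 12]
j=7: 14>12, skip
j=8: 2≤12, i=4, swap(4,8) ⇒ [3, 10, 4, 6, 2, 13, 18, 14, 17, 7, 12]
j=9: 7≤12, i=5, swap(5,9) ⇒ [3, 10, 4, 6, 2, 7, 18, 14, 17, 13, 12]
swap(6,10) ⇒ [3, 10, 4, 6, 2, 7, 12, 14, 17, 13, 18]; return 6

7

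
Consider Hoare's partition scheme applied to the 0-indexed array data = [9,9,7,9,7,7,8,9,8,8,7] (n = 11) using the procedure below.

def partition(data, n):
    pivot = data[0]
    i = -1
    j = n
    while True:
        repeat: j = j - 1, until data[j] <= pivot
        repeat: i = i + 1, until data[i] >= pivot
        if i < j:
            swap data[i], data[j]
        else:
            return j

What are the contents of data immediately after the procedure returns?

pivot = data[0] = 9; i = -1, j = 11
j→10 (data[10]=7≤9), i→0 (data[0]=9≥9); i<j, swap → [7,9,7,9,7,7,8,9,8,8,9]
j→9 (data[9]=8≤9), i→1 (data[1]=9≥9); i<j, swap → [7,8,7,9,7,7,8,9,8,9,9]
j→8 (data[8]=8≤9), i→3 (data[3]=9≥9); i<j, swap → [7,8,7,8,7,7,8,9,9,9,9]
j→7, i→7; i≥j, return j=7. data = [7,8,7,8,7,7,8,9,9,9,9]

[7,8,7,8,7,7,8,9,9,9,9]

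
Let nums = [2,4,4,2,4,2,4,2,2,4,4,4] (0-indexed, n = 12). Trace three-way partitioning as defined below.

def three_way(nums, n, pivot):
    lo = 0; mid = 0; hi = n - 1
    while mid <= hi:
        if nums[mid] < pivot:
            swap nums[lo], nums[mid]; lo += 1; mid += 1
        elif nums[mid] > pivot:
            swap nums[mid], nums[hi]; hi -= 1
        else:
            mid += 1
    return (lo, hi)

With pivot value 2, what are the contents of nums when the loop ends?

pivot = 2; lo=0, mid=0, hi=11
nums[mid]=2=2: mid=1
nums[mid]=4>2: swap nums[1],nums[11]; hi=10 → [2,4,4,2,4,2,4,2,2,4,4,4]
nums[mid]=4>2: swap nums[1],nums[10]; hi=9 → [2,4,4,2,4,2,4,2,2,4,4,4]
nums[mid]=4>2: swap nums[1],nums[9]; hi=8 → [2,4,4,2,4,2,4,2,2,4,4,4]
nums[mid]=4>2: swap nums[1],nums[8]; hi=7 → [2,2,4,2,4,2,4,2,4,4,4,4]
nums[mid]=2=2: mid=2
nums[mid]=4>2: swap nums[2],nums[7]; hi=6 → [2,2,2,2,4,2,4,4,4,4,4,4]
nums[mid]=2=2: mid=3
nums[mid]=2=2: mid=4
nums[mid]=4>2: swap nums[4],nums[6]; hi=5 → [2,2,2,2,4,2,4,4,4,4,4,4]
nums[mid]=4>2: swap nums[4],nums[5]; hi=4 → [2,2,2,2,2,4,4,4,4,4,4,4]
nums[mid]=2=2: mid=5
end: lo=0, hi=4; nums = [2,2,2,2,2,4,4,4,4,4,4,4]

[2,2,2,2,2,4,4,4,4,4,4,4]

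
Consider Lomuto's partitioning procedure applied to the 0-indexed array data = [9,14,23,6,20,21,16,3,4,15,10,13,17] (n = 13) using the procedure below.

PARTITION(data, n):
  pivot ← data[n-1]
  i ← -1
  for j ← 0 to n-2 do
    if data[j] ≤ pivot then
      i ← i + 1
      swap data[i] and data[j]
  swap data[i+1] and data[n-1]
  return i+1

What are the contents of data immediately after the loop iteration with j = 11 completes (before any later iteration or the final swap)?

pivot = data[12] = 17; i = -1
j=0: data[0]=9 ≤ 17 → i=0, swap data[0],data[0] (no change) → [9,14,23,6,20,21,16,3,4,15,10,13,17]
j=1: data[1]=14 ≤ 17 → i=1, swap data[1],data[1] (no change) → [9,14,23,6,20,21,16,3,4,15,10,13,17]
j=2: data[2]=23 > 17 → no swap
j=3: data[3]=6 ≤ 17 → i=2, swap data[2],data[3] → [9,14,6,23,20,21,16,3,4,15,10,13,17]
j=4: data[4]=20 > 17 → no swap
j=5: data[5]=21 > 17 → no swap
j=6: data[6]=16 ≤ 17 → i=3, swap data[3],data[6] → [9,14,6,16,20,21,23,3,4,15,10,13,17]
j=7: data[7]=3 ≤ 17 → i=4, swap data[4],data[7] → [9,14,6,16,3,21,23,20,4,15,10,13,17]
j=8: data[8]=4 ≤ 17 → i=5, swap data[5],data[8] → [9,14,6,16,3,4,23,20,21,15,10,13,17]
j=9: data[9]=15 ≤ 17 → i=6, swap data[6],data[9] → [9,14,6,16,3,4,15,20,21,23,10,13,17]
j=10: data[10]=10 ≤ 17 → i=7, swap data[7],data[10] → [9,14,6,16,3,4,15,10,21,23,20,13,17]
j=11: data[11]=13 ≤ 17 → i=8, swap data[8],data[11] → [9,14,6,16,3,4,15,10,13,23,20,21,17]
(after j=11) data = [9,14,6,16,3,4,15,10,13,23,20,21,17]

[9,14,6,16,3,4,15,10,13,23,20,21,17]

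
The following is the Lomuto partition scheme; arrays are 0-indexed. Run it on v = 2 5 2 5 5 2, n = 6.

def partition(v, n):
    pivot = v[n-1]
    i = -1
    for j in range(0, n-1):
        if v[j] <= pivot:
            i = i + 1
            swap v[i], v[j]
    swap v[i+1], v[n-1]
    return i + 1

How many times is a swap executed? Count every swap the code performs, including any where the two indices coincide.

pivot = v[5] = 2; i = -1
j=0: v[0]=2 ≤ 2 → i=0, swap v[0],v[0] (no change) → 2 5 2 5 5 2
j=1: v[1]=5 > 2 → no swap
j=2: v[2]=2 ≤ 2 → i=1, swap v[1],v[2] → 2 2 5 5 5 2
j=3: v[3]=5 > 2 → no swap
j=4: v[4]=5 > 2 → no swap
final swap v[2],v[5] → 2 2 2 5 5 5; return 2

3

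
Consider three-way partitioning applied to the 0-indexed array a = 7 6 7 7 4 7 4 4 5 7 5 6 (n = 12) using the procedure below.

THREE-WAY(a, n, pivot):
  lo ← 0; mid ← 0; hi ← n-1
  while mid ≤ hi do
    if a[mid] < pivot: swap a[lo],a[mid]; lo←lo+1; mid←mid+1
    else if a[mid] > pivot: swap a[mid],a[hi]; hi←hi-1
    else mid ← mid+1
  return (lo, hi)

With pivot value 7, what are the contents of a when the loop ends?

6 4 4 4 5 5 6 7 7 7 7 7

pivot = 7; lo=0, mid=0, hi=11
a[mid]=7=7: mid=1
a[mid]=6<7: swap a[0],a[1]; lo=1,mid=2 → 6 7 7 7 4 7 4 4 5 7 5 6
a[mid]=7=7: mid=3
a[mid]=7=7: mid=4
a[mid]=4<7: swap a[1],a[4]; lo=2,mid=5 → 6 4 7 7 7 7 4 4 5 7 5 6
a[mid]=7=7: mid=6
a[mid]=4<7: swap a[2],a[6]; lo=3,mid=7 → 6 4 4 7 7 7 7 4 5 7 5 6
a[mid]=4<7: swap a[3],a[7]; lo=4,mid=8 → 6 4 4 4 7 7 7 7 5 7 5 6
a[mid]=5<7: swap a[4],a[8]; lo=5,mid=9 → 6 4 4 4 5 7 7 7 7 7 5 6
a[mid]=7=7: mid=10
a[mid]=5<7: swap a[5],a[10]; lo=6,mid=11 → 6 4 4 4 5 5 7 7 7 7 7 6
a[mid]=6<7: swap a[6],a[11]; lo=7,mid=12 → 6 4 4 4 5 5 6 7 7 7 7 7
end: lo=7, hi=11; a = 6 4 4 4 5 5 6 7 7 7 7 7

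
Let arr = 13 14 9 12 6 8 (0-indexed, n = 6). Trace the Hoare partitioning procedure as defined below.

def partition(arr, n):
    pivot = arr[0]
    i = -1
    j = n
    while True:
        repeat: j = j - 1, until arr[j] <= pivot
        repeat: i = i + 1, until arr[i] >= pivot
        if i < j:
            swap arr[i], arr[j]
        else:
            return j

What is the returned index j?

3

pivot = arr[0] = 13; i = -1, j = 6
j→5 (arr[5]=8≤13), i→0 (arr[0]=13≥13); i<j, swap → 8 14 9 12 6 13
j→4 (arr[4]=6≤13), i→1 (arr[1]=14≥13); i<j, swap → 8 6 9 12 14 13
j→3, i→4; i≥j, return j=3. arr = 8 6 9 12 14 13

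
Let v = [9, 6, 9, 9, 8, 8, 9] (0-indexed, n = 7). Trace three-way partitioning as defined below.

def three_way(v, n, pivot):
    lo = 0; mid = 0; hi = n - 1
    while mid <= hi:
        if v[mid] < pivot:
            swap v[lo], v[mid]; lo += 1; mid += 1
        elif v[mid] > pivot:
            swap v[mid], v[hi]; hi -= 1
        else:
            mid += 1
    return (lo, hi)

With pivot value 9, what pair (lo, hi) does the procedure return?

(3, 6)

lo=0 mid=0 hi=6
9=9: mid=1
6<9: swap(0,1), lo=1 mid=2 ⇒ [6, 9, 9, 9, 8, 8, 9]
9=9: mid=3
9=9: mid=4
8<9: swap(1,4), lo=2 mid=5 ⇒ [6, 8, 9, 9, 9, 8, 9]
8<9: swap(2,5), lo=3 mid=6 ⇒ [6, 8, 8, 9, 9, 9, 9]
9=9: mid=7
done. lo=3 hi=6; v=[6, 8, 8, 9, 9, 9, 9]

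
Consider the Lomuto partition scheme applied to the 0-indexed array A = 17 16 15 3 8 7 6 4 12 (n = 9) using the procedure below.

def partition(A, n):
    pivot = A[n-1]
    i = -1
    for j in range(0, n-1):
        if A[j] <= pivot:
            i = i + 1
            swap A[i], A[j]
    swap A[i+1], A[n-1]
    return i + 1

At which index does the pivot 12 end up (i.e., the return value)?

pivot = A[8] = 12; i = -1
j=0: A[0]=17 > 12 → no swap
j=1: A[1]=16 > 12 → no swap
j=2: A[2]=15 > 12 → no swap
j=3: A[3]=3 ≤ 12 → i=0, swap A[0],A[3] → 3 16 15 17 8 7 6 4 12
j=4: A[4]=8 ≤ 12 → i=1, swap A[1],A[4] → 3 8 15 17 16 7 6 4 12
j=5: A[5]=7 ≤ 12 → i=2, swap A[2],A[5] → 3 8 7 17 16 15 6 4 12
j=6: A[6]=6 ≤ 12 → i=3, swap A[3],A[6] → 3 8 7 6 16 15 17 4 12
j=7: A[7]=4 ≤ 12 → i=4, swap A[4],A[7] → 3 8 7 6 4 15 17 16 12
final swap A[5],A[8] → 3 8 7 6 4 12 17 16 15; return 5

5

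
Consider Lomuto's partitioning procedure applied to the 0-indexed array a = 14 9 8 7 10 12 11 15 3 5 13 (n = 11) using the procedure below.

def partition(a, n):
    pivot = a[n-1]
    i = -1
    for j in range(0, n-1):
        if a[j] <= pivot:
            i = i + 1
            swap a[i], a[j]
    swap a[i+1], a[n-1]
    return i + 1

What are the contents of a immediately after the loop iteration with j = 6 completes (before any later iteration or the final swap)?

9 8 7 10 12 11 14 15 3 5 13

pivot = a[10] = 13; i = -1
j=0: a[0]=14 > 13 → no swap
j=1: a[1]=9 ≤ 13 → i=0, swap a[0],a[1] → 9 14 8 7 10 12 11 15 3 5 13
j=2: a[2]=8 ≤ 13 → i=1, swap a[1],a[2] → 9 8 14 7 10 12 11 15 3 5 13
j=3: a[3]=7 ≤ 13 → i=2, swap a[2],a[3] → 9 8 7 14 10 12 11 15 3 5 13
j=4: a[4]=10 ≤ 13 → i=3, swap a[3],a[4] → 9 8 7 10 14 12 11 15 3 5 13
j=5: a[5]=12 ≤ 13 → i=4, swap a[4],a[5] → 9 8 7 10 12 14 11 15 3 5 13
j=6: a[6]=11 ≤ 13 → i=5, swap a[5],a[6] → 9 8 7 10 12 11 14 15 3 5 13
(after j=6) a = 9 8 7 10 12 11 14 15 3 5 13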